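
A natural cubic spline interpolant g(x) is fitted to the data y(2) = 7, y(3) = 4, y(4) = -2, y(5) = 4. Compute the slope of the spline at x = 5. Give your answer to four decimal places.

9.4000

Let σ_i = g''(x_i). Step sizes h_i = 1, 1, 1; slopes of the chords Δ_i = (y_(i+1) - y_i)/h_i = -3, -6, 6.
  1·σ_0 + 4·σ_1 + 1·σ_2 = 6(Δ_1 - Δ_0) = -18
  1·σ_1 + 4·σ_2 + 1·σ_3 = 6(Δ_2 - Δ_1) = 72
Natural end conditions: σ_0 = σ_3 = 0.
Hence σ_0 = 0, σ_1 = -48/5, σ_2 = 102/5, σ_3 = 0.
On [4, 5], g'(x) = b_2 + 2c_2·(x - 4) + 3d_2·(x - 4)² with b_2 = Δ_2 - h_2(2σ_2 + σ_3)/6 = -4/5, c_2 = σ_2/2 = 51/5, d_2 = (σ_3 - σ_2)/(6h_2) = -17/5. So g'(5) = 47/5.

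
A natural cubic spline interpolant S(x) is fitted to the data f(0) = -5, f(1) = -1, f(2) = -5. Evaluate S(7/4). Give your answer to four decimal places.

With m_i denoting the second derivative at x_i, h_i = 1, 1, and Δ_i = (y_(i+1) − y_i)/h_i = 4, -4:
  1·m_0 + 4·m_1 + 1·m_2 = 6(Δ_1 - Δ_0) = -48
Natural end conditions: m_0 = m_2 = 0.
Solving: m_0 = 0, m_1 = -12, m_2 = 0.
On [1, 2], S(x) = -1 + 0·(x - 1) - 6·(x - 1)² + 2·(x - 1)³.
With (x - 1) = 3/4: S(7/4) = -113/32.

-3.5313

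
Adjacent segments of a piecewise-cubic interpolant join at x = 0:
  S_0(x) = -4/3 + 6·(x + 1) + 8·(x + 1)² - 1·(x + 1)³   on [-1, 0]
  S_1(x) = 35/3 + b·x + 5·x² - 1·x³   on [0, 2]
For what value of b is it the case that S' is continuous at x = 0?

S_0'(x) = 6 + 16·(x + 1) - 3·(x + 1)², so S_0'(0) = 19. On the right, S_1'(0) = b, so b = 19.

19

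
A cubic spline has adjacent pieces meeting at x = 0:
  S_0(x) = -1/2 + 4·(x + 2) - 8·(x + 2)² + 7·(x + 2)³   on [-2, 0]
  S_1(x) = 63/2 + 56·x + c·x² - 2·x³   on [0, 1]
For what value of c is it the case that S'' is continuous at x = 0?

34

S_0''(x) = -16 + 42·(x + 2), so S_0''(0) = 68. On the right, S_1''(0) = 2c, so c = 34.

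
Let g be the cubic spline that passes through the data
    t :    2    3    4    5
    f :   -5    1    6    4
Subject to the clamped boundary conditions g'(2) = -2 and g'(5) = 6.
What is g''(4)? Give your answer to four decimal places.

-17.8667

Write σ_i for g''(x_i). With h_i = 1, 1, 1 and divided differences Δ_i = 6, 5, -2, the continuity of g' gives the tridiagonal system
  1·σ_0 + 4·σ_1 + 1·σ_2 = 6(Δ_1 - Δ_0) = -6
  1·σ_1 + 4·σ_2 + 1·σ_3 = 6(Δ_2 - Δ_1) = -42
Clamped end conditions give two more equations: 2h_0·σ_0 + h_0·σ_1 = 6(Δ_0 - g'(2)) = 48 and h_2·σ_2 + 2h_2·σ_3 = 6(g'(5) - Δ_2) = 48.
Forward elimination and back-substitution give σ_0 = 386/15, σ_1 = -52/15, σ_2 = -268/15, σ_3 = 494/15.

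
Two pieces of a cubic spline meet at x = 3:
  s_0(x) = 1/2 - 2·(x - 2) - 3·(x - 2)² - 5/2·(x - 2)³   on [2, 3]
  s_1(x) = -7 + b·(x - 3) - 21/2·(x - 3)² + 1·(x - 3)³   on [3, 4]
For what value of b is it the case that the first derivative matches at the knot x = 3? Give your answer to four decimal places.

s_0'(x) = -2 - 6·(x - 2) - 15/2·(x - 2)², so s_0'(3) = -31/2. On the right, s_1'(3) = b, so b = -31/2.

-15.5000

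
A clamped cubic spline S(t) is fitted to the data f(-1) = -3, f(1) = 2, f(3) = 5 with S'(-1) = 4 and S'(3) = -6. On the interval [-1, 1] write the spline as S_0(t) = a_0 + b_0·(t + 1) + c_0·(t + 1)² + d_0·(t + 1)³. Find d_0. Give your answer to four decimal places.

0.6250

Write M_i for S''(x_i). With h_i = 2, 2 and divided differences Δ_i = 5/2, 3/2, the continuity of S' gives the tridiagonal system
  2·M_0 + 8·M_1 + 2·M_2 = 6(Δ_1 - Δ_0) = -6
Clamped end conditions give two more equations: 2h_0·M_0 + h_0·M_1 = 6(Δ_0 - S'(-1)) = -9 and h_1·M_1 + 2h_1·M_2 = 6(S'(3) - Δ_1) = -45.
Solving the tridiagonal system: M_0 = -4, M_1 = 7/2, M_2 = -13.
On [-1, 1], with S_0(t) = a_0 + b_0·(t + 1) + c_0·(t + 1)² + d_0·(t + 1)³: c_0 = M_0/2 = -2, d_0 = (M_1 - M_0)/(6h_0) = 5/8, b_0 = Δ_0 - h_0(2M_0 + M_1)/6 = 4.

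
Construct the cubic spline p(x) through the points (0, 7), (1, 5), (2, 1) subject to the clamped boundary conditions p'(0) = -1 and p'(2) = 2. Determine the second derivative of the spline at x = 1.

-9

With M_i denoting the second derivative at x_i, h_i = 1, 1, and Δ_i = (y_(i+1) − y_i)/h_i = -2, -4:
  1·M_0 + 4·M_1 + 1·M_2 = 6(Δ_1 - Δ_0) = -12
Clamped end conditions give two more equations: 2h_0·M_0 + h_0·M_1 = 6(Δ_0 - p'(0)) = -6 and h_1·M_1 + 2h_1·M_2 = 6(p'(2) - Δ_1) = 36.
Forward elimination and back-substitution give M_0 = 3/2, M_1 = -9, M_2 = 45/2.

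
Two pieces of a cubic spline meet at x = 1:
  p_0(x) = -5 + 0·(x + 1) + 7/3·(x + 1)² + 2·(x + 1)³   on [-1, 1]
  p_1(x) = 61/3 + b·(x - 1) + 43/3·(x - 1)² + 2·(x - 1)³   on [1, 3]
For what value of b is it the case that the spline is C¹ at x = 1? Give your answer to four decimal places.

33.3333

p_0'(x) = 0 + 14/3·(x + 1) + 6·(x + 1)², so p_0'(1) = 100/3. On the right, p_1'(1) = b, so b = 100/3.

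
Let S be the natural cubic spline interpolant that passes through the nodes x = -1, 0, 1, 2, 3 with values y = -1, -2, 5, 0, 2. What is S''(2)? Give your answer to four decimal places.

17.2500

Let M_i = S''(x_i). Step sizes h_i = 1, 1, 1, 1; slopes of the chords Δ_i = (y_(i+1) - y_i)/h_i = -1, 7, -5, 2.
  1·M_0 + 4·M_1 + 1·M_2 = 6(Δ_1 - Δ_0) = 48
  1·M_1 + 4·M_2 + 1·M_3 = 6(Δ_2 - Δ_1) = -72
  1·M_2 + 4·M_3 + 1·M_4 = 6(Δ_3 - Δ_2) = 42
Natural end conditions: M_0 = M_4 = 0.
Forward elimination and back-substitution give M_0 = 0, M_1 = 75/4, M_2 = -27, M_3 = 69/4, M_4 = 0.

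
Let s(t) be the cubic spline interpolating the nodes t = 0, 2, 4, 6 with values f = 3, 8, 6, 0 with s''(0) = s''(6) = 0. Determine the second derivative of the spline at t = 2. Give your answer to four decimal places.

-2.4000

Let m_i = s''(x_i). Step sizes h_i = 2, 2, 2; slopes of the chords Δ_i = (y_(i+1) - y_i)/h_i = 5/2, -1, -3.
  2·m_0 + 8·m_1 + 2·m_2 = 6(Δ_1 - Δ_0) = -21
  2·m_1 + 8·m_2 + 2·m_3 = 6(Δ_2 - Δ_1) = -12
Natural end conditions: m_0 = m_3 = 0.
Solving the tridiagonal system: m_0 = 0, m_1 = -12/5, m_2 = -9/10, m_3 = 0.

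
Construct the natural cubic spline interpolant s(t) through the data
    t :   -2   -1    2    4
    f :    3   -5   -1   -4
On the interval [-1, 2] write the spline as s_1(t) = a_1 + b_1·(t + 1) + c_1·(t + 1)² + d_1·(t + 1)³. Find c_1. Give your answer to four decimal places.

Put M_i = s'' at the i-th knot. Here h = (1, 3, 2) and Δ = (-8, 4/3, -3/2), so the interior equations h_(i-1)·M_(i-1) + 2(h_(i-1)+h_i)·M_i + h_i·M_(i+1) = 6(Δ_i − Δ_(i-1)) read
  1·M_0 + 8·M_1 + 3·M_2 = 6(Δ_1 - Δ_0) = 56
  3·M_1 + 10·M_2 + 2·M_3 = 6(Δ_2 - Δ_1) = -17
Natural end conditions: M_0 = M_3 = 0.
Hence M_0 = 0, M_1 = 611/71, M_2 = -304/71, M_3 = 0.
On [-1, 2], with s_1(t) = a_1 + b_1·(t + 1) + c_1·(t + 1)² + d_1·(t + 1)³: c_1 = M_1/2 = 611/142, d_1 = (M_2 - M_1)/(6h_1) = -305/426, b_1 = Δ_1 - h_1(2M_1 + M_2)/6 = -1093/213.

4.3028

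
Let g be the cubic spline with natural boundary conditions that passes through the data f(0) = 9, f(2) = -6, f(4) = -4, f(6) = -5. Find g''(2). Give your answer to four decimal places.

7.1000

Put M_i = g'' at the i-th knot. Here h = (2, 2, 2) and Δ = (-15/2, 1, -1/2), so the interior equations h_(i-1)·M_(i-1) + 2(h_(i-1)+h_i)·M_i + h_i·M_(i+1) = 6(Δ_i − Δ_(i-1)) read
  2·M_0 + 8·M_1 + 2·M_2 = 6(Δ_1 - Δ_0) = 51
  2·M_1 + 8·M_2 + 2·M_3 = 6(Δ_2 - Δ_1) = -9
Natural end conditions: M_0 = M_3 = 0.
Hence M_0 = 0, M_1 = 71/10, M_2 = -29/10, M_3 = 0.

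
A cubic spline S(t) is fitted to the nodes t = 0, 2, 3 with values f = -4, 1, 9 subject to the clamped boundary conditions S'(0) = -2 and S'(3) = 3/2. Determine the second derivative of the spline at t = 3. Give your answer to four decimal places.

Put σ_i = S'' at the i-th knot. Here h = (2, 1) and Δ = (5/2, 8), so the interior equations h_(i-1)·σ_(i-1) + 2(h_(i-1)+h_i)·σ_i + h_i·σ_(i+1) = 6(Δ_i − Δ_(i-1)) read
  2·σ_0 + 6·σ_1 + 1·σ_2 = 6(Δ_1 - Δ_0) = 33
Clamped end conditions give two more equations: 2h_0·σ_0 + h_0·σ_1 = 6(Δ_0 - S'(0)) = 27 and h_1·σ_1 + 2h_1·σ_2 = 6(S'(3) - Δ_1) = -39.
Solving: σ_0 = 29/12, σ_1 = 26/3, σ_2 = -143/6.

-23.8333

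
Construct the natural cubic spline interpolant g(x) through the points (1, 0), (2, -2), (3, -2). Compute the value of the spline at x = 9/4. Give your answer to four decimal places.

-2.1641

Put m_i = g'' at the i-th knot. Here h = (1, 1) and Δ = (-2, 0), so the interior equations h_(i-1)·m_(i-1) + 2(h_(i-1)+h_i)·m_i + h_i·m_(i+1) = 6(Δ_i − Δ_(i-1)) read
  1·m_0 + 4·m_1 + 1·m_2 = 6(Δ_1 - Δ_0) = 12
Natural end conditions: m_0 = m_2 = 0.
Forward elimination and back-substitution give m_0 = 0, m_1 = 3, m_2 = 0.
On [2, 3], g(x) = -2 - 1·(x - 2) + 3/2·(x - 2)² - 1/2·(x - 2)³.
With (x - 2) = 1/4: g(9/4) = -277/128.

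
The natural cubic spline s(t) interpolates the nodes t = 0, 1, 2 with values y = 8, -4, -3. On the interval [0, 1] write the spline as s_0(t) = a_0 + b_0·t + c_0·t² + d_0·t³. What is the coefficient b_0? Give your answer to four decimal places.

Put m_i = s'' at the i-th knot. Here h = (1, 1) and Δ = (-12, 1), so the interior equations h_(i-1)·m_(i-1) + 2(h_(i-1)+h_i)·m_i + h_i·m_(i+1) = 6(Δ_i − Δ_(i-1)) read
  1·m_0 + 4·m_1 + 1·m_2 = 6(Δ_1 - Δ_0) = 78
Natural end conditions: m_0 = m_2 = 0.
Solving: m_0 = 0, m_1 = 39/2, m_2 = 0.
On [0, 1], with s_0(t) = a_0 + b_0·t + c_0·t² + d_0·t³: c_0 = m_0/2 = 0, d_0 = (m_1 - m_0)/(6h_0) = 13/4, b_0 = Δ_0 - h_0(2m_0 + m_1)/6 = -61/4.

-15.2500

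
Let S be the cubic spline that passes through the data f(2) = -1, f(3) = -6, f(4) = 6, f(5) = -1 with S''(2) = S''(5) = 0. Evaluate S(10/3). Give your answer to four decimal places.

-2.3111

Write m_i for S''(x_i). With h_i = 1, 1, 1 and divided differences Δ_i = -5, 12, -7, the continuity of S' gives the tridiagonal system
  1·m_0 + 4·m_1 + 1·m_2 = 6(Δ_1 - Δ_0) = 102
  1·m_1 + 4·m_2 + 1·m_3 = 6(Δ_2 - Δ_1) = -114
Natural end conditions: m_0 = m_3 = 0.
Hence m_0 = 0, m_1 = 174/5, m_2 = -186/5, m_3 = 0.
On [3, 4], S(x) = -6 + 33/5·(x - 3) + 87/5·(x - 3)² - 12·(x - 3)³.
With (x - 3) = 1/3: S(10/3) = -104/45.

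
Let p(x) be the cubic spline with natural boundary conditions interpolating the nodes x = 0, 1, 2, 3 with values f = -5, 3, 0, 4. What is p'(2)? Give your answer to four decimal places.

Write m_i for p''(x_i). With h_i = 1, 1, 1 and divided differences Δ_i = 8, -3, 4, the continuity of p' gives the tridiagonal system
  1·m_0 + 4·m_1 + 1·m_2 = 6(Δ_1 - Δ_0) = -66
  1·m_1 + 4·m_2 + 1·m_3 = 6(Δ_2 - Δ_1) = 42
Natural end conditions: m_0 = m_3 = 0.
Forward elimination and back-substitution give m_0 = 0, m_1 = -102/5, m_2 = 78/5, m_3 = 0.
On [2, 3], p'(x) = b_2 + 2c_2·(x - 2) + 3d_2·(x - 2)² with b_2 = Δ_2 - h_2(2m_2 + m_3)/6 = -6/5, c_2 = m_2/2 = 39/5, d_2 = (m_3 - m_2)/(6h_2) = -13/5. So p'(2) = -6/5.

-1.2000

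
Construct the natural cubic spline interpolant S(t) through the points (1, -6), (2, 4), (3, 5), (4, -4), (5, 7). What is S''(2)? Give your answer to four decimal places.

Write M_i for S''(x_i). With h_i = 1, 1, 1, 1 and divided differences Δ_i = 10, 1, -9, 11, the continuity of S' gives the tridiagonal system
  1·M_0 + 4·M_1 + 1·M_2 = 6(Δ_1 - Δ_0) = -54
  1·M_1 + 4·M_2 + 1·M_3 = 6(Δ_2 - Δ_1) = -60
  1·M_2 + 4·M_3 + 1·M_4 = 6(Δ_3 - Δ_2) = 120
Natural end conditions: M_0 = M_4 = 0.
Solving: M_0 = 0, M_1 = -225/28, M_2 = -153/7, M_3 = 993/28, M_4 = 0.

-8.0357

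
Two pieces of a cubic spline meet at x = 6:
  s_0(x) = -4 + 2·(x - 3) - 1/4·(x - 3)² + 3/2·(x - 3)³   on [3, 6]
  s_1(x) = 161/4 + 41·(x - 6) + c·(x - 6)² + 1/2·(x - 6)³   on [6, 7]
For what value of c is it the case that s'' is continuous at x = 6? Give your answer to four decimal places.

s_0''(x) = -1/2 + 9·(x - 3), so s_0''(6) = 53/2. On the right, s_1''(6) = 2c, so c = 53/4.

13.2500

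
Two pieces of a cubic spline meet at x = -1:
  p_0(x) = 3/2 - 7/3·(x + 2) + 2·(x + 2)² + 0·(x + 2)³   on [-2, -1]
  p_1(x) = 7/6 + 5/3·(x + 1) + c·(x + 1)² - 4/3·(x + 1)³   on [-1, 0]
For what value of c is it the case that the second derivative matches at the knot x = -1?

2

p_0''(x) = 4 + 0·(x + 2), so p_0''(-1) = 4. On the right, p_1''(-1) = 2c, so c = 2.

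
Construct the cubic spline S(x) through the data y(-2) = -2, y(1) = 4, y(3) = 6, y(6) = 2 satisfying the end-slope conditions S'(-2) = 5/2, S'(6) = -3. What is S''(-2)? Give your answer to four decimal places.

Write σ_i for S''(x_i). With h_i = 3, 2, 3 and divided differences Δ_i = 2, 1, -4/3, the continuity of S' gives the tridiagonal system
  3·σ_0 + 10·σ_1 + 2·σ_2 = 6(Δ_1 - Δ_0) = -6
  2·σ_1 + 10·σ_2 + 3·σ_3 = 6(Δ_2 - Δ_1) = -14
Clamped end conditions give two more equations: 2h_0·σ_0 + h_0·σ_1 = 6(Δ_0 - S'(-2)) = -3 and h_2·σ_2 + 2h_2·σ_3 = 6(S'(6) - Δ_2) = -10.
Forward elimination and back-substitution give σ_0 = -32/91, σ_1 = -27/91, σ_2 = -90/91, σ_3 = -320/273.

-0.3516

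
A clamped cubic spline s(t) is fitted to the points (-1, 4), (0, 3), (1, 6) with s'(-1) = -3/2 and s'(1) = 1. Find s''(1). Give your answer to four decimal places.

-10.7500

Write M_i for s''(x_i). With h_i = 1, 1 and divided differences Δ_i = -1, 3, the continuity of s' gives the tridiagonal system
  1·M_0 + 4·M_1 + 1·M_2 = 6(Δ_1 - Δ_0) = 24
Clamped end conditions give two more equations: 2h_0·M_0 + h_0·M_1 = 6(Δ_0 - s'(-1)) = 3 and h_1·M_1 + 2h_1·M_2 = 6(s'(1) - Δ_1) = -12.
Hence M_0 = -13/4, M_1 = 19/2, M_2 = -43/4.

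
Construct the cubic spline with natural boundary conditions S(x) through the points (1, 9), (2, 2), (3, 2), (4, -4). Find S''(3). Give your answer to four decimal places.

Let M_i = S''(x_i). Step sizes h_i = 1, 1, 1; slopes of the chords Δ_i = (y_(i+1) - y_i)/h_i = -7, 0, -6.
  1·M_0 + 4·M_1 + 1·M_2 = 6(Δ_1 - Δ_0) = 42
  1·M_1 + 4·M_2 + 1·M_3 = 6(Δ_2 - Δ_1) = -36
Natural end conditions: M_0 = M_3 = 0.
Hence M_0 = 0, M_1 = 68/5, M_2 = -62/5, M_3 = 0.

-12.4000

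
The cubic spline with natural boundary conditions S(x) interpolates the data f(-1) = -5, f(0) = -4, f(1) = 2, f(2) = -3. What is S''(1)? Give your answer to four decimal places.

Put M_i = S'' at the i-th knot. Here h = (1, 1, 1) and Δ = (1, 6, -5), so the interior equations h_(i-1)·M_(i-1) + 2(h_(i-1)+h_i)·M_i + h_i·M_(i+1) = 6(Δ_i − Δ_(i-1)) read
  1·M_0 + 4·M_1 + 1·M_2 = 6(Δ_1 - Δ_0) = 30
  1·M_1 + 4·M_2 + 1·M_3 = 6(Δ_2 - Δ_1) = -66
Natural end conditions: M_0 = M_3 = 0.
Hence M_0 = 0, M_1 = 62/5, M_2 = -98/5, M_3 = 0.

-19.6000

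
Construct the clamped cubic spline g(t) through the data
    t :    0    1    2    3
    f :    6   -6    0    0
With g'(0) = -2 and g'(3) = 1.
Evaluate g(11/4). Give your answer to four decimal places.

0.1219

With σ_i denoting the second derivative at x_i, h_i = 1, 1, 1, and Δ_i = (y_(i+1) − y_i)/h_i = -12, 6, 0:
  1·σ_0 + 4·σ_1 + 1·σ_2 = 6(Δ_1 - Δ_0) = 108
  1·σ_1 + 4·σ_2 + 1·σ_3 = 6(Δ_2 - Δ_1) = -36
Clamped end conditions give two more equations: 2h_0·σ_0 + h_0·σ_1 = 6(Δ_0 - g'(0)) = -60 and h_2·σ_2 + 2h_2·σ_3 = 6(g'(3) - Δ_2) = 6.
Forward elimination and back-substitution give σ_0 = -266/5, σ_1 = 232/5, σ_2 = -122/5, σ_3 = 76/5.
On [2, 3], g(t) = 0 + 28/5·(t - 2) - 61/5·(t - 2)² + 33/5·(t - 2)³.
With (t - 2) = 3/4: g(11/4) = 39/320.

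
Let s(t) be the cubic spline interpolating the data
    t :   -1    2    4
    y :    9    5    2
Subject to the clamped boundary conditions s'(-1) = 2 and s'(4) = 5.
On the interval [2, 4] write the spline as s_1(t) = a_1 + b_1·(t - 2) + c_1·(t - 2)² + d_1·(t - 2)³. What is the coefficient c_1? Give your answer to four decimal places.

-0.7000

Put M_i = s'' at the i-th knot. Here h = (3, 2) and Δ = (-4/3, -3/2), so the interior equations h_(i-1)·M_(i-1) + 2(h_(i-1)+h_i)·M_i + h_i·M_(i+1) = 6(Δ_i − Δ_(i-1)) read
  3·M_0 + 10·M_1 + 2·M_2 = 6(Δ_1 - Δ_0) = -1
Clamped end conditions give two more equations: 2h_0·M_0 + h_0·M_1 = 6(Δ_0 - s'(-1)) = -20 and h_1·M_1 + 2h_1·M_2 = 6(s'(4) - Δ_1) = 39.
Forward elimination and back-substitution give M_0 = -79/30, M_1 = -7/5, M_2 = 209/20.
On [2, 4], with s_1(t) = a_1 + b_1·(t - 2) + c_1·(t - 2)² + d_1·(t - 2)³: c_1 = M_1/2 = -7/10, d_1 = (M_2 - M_1)/(6h_1) = 79/80, b_1 = Δ_1 - h_1(2M_1 + M_2)/6 = -81/20.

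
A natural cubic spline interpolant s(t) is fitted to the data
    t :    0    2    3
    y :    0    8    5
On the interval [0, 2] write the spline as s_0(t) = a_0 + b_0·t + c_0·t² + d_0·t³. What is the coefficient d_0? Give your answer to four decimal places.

-0.5833

Put M_i = s'' at the i-th knot. Here h = (2, 1) and Δ = (4, -3), so the interior equations h_(i-1)·M_(i-1) + 2(h_(i-1)+h_i)·M_i + h_i·M_(i+1) = 6(Δ_i − Δ_(i-1)) read
  2·M_0 + 6·M_1 + 1·M_2 = 6(Δ_1 - Δ_0) = -42
Natural end conditions: M_0 = M_2 = 0.
Solving the tridiagonal system: M_0 = 0, M_1 = -7, M_2 = 0.
On [0, 2], with s_0(t) = a_0 + b_0·t + c_0·t² + d_0·t³: c_0 = M_0/2 = 0, d_0 = (M_1 - M_0)/(6h_0) = -7/12, b_0 = Δ_0 - h_0(2M_0 + M_1)/6 = 19/3.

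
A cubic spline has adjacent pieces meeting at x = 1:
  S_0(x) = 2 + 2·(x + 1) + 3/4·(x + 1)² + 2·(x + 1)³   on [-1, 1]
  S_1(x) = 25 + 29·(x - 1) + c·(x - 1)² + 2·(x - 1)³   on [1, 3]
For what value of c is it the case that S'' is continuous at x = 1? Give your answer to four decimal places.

12.7500

S_0''(x) = 3/2 + 12·(x + 1), so S_0''(1) = 51/2. On the right, S_1''(1) = 2c, so c = 51/4.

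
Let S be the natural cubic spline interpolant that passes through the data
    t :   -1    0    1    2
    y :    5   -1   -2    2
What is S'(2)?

With σ_i denoting the second derivative at x_i, h_i = 1, 1, 1, and Δ_i = (y_(i+1) − y_i)/h_i = -6, -1, 4:
  1·σ_0 + 4·σ_1 + 1·σ_2 = 6(Δ_1 - Δ_0) = 30
  1·σ_1 + 4·σ_2 + 1·σ_3 = 6(Δ_2 - Δ_1) = 30
Natural end conditions: σ_0 = σ_3 = 0.
Forward elimination and back-substitution give σ_0 = 0, σ_1 = 6, σ_2 = 6, σ_3 = 0.
On [1, 2], S'(t) = b_2 + 2c_2·(t - 1) + 3d_2·(t - 1)² with b_2 = Δ_2 - h_2(2σ_2 + σ_3)/6 = 2, c_2 = σ_2/2 = 3, d_2 = (σ_3 - σ_2)/(6h_2) = -1. So S'(2) = 5.

5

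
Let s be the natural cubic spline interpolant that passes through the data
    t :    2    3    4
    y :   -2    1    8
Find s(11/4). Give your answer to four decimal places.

-0.0781

With m_i denoting the second derivative at x_i, h_i = 1, 1, and Δ_i = (y_(i+1) − y_i)/h_i = 3, 7:
  1·m_0 + 4·m_1 + 1·m_2 = 6(Δ_1 - Δ_0) = 24
Natural end conditions: m_0 = m_2 = 0.
Hence m_0 = 0, m_1 = 6, m_2 = 0.
On [2, 3], s(t) = -2 + 2·(t - 2) + 0·(t - 2)² + 1·(t - 2)³.
With (t - 2) = 3/4: s(11/4) = -5/64.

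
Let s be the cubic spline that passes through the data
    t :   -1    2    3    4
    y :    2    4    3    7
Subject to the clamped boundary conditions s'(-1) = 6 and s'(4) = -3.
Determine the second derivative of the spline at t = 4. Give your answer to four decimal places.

Write M_i for s''(x_i). With h_i = 3, 1, 1 and divided differences Δ_i = 2/3, -1, 4, the continuity of s' gives the tridiagonal system
  3·M_0 + 8·M_1 + 1·M_2 = 6(Δ_1 - Δ_0) = -10
  1·M_1 + 4·M_2 + 1·M_3 = 6(Δ_2 - Δ_1) = 30
Clamped end conditions give two more equations: 2h_0·M_0 + h_0·M_1 = 6(Δ_0 - s'(-1)) = -32 and h_2·M_2 + 2h_2·M_3 = 6(s'(4) - Δ_2) = -42.
Hence M_0 = -404/87, M_1 = -40/29, M_2 = 434/29, M_3 = -826/29.

-28.4828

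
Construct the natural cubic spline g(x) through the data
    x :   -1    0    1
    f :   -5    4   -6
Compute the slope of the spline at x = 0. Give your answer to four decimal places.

With M_i denoting the second derivative at x_i, h_i = 1, 1, and Δ_i = (y_(i+1) − y_i)/h_i = 9, -10:
  1·M_0 + 4·M_1 + 1·M_2 = 6(Δ_1 - Δ_0) = -114
Natural end conditions: M_0 = M_2 = 0.
Solving the tridiagonal system: M_0 = 0, M_1 = -57/2, M_2 = 0.
On [0, 1], g'(x) = b_1 + 2c_1·x + 3d_1·x² with b_1 = Δ_1 - h_1(2M_1 + M_2)/6 = -1/2, c_1 = M_1/2 = -57/4, d_1 = (M_2 - M_1)/(6h_1) = 19/4. So g'(0) = -1/2.

-0.5000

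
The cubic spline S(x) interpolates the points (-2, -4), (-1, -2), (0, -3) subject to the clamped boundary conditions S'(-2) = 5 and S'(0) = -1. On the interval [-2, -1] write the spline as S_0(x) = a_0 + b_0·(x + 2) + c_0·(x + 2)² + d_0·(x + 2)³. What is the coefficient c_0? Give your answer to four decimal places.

-3.7500

Put σ_i = S'' at the i-th knot. Here h = (1, 1) and Δ = (2, -1), so the interior equations h_(i-1)·σ_(i-1) + 2(h_(i-1)+h_i)·σ_i + h_i·σ_(i+1) = 6(Δ_i − Δ_(i-1)) read
  1·σ_0 + 4·σ_1 + 1·σ_2 = 6(Δ_1 - Δ_0) = -18
Clamped end conditions give two more equations: 2h_0·σ_0 + h_0·σ_1 = 6(Δ_0 - S'(-2)) = -18 and h_1·σ_1 + 2h_1·σ_2 = 6(S'(0) - Δ_1) = 0.
Forward elimination and back-substitution give σ_0 = -15/2, σ_1 = -3, σ_2 = 3/2.
On [-2, -1], with S_0(x) = a_0 + b_0·(x + 2) + c_0·(x + 2)² + d_0·(x + 2)³: c_0 = σ_0/2 = -15/4, d_0 = (σ_1 - σ_0)/(6h_0) = 3/4, b_0 = Δ_0 - h_0(2σ_0 + σ_1)/6 = 5.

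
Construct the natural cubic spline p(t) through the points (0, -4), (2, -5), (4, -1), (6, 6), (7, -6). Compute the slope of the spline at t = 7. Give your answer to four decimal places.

-14.8780

Write M_i for p''(x_i). With h_i = 2, 2, 2, 1 and divided differences Δ_i = -1/2, 2, 7/2, -12, the continuity of p' gives the tridiagonal system
  2·M_0 + 8·M_1 + 2·M_2 = 6(Δ_1 - Δ_0) = 15
  2·M_1 + 8·M_2 + 2·M_3 = 6(Δ_2 - Δ_1) = 9
  2·M_2 + 6·M_3 + 1·M_4 = 6(Δ_3 - Δ_2) = -93
Natural end conditions: M_0 = M_4 = 0.
Forward elimination and back-substitution give M_0 = 0, M_1 = 45/82, M_2 = 435/82, M_3 = -708/41, M_4 = 0.
On [6, 7], p'(t) = b_3 + 2c_3·(t - 6) + 3d_3·(t - 6)² with b_3 = Δ_3 - h_3(2M_3 + M_4)/6 = -256/41, c_3 = M_3/2 = -354/41, d_3 = (M_4 - M_3)/(6h_3) = 118/41. So p'(7) = -610/41.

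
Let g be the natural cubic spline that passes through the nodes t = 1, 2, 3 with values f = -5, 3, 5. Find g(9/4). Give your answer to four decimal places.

With M_i denoting the second derivative at x_i, h_i = 1, 1, and Δ_i = (y_(i+1) − y_i)/h_i = 8, 2:
  1·M_0 + 4·M_1 + 1·M_2 = 6(Δ_1 - Δ_0) = -36
Natural end conditions: M_0 = M_2 = 0.
Solving the tridiagonal system: M_0 = 0, M_1 = -9, M_2 = 0.
On [2, 3], g(t) = 3 + 5·(t - 2) - 9/2·(t - 2)² + 3/2·(t - 2)³.
With (t - 2) = 1/4: g(9/4) = 511/128.

3.9922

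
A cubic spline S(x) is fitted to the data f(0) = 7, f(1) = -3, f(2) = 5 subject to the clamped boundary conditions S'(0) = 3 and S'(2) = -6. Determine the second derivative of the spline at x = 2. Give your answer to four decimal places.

Write M_i for S''(x_i). With h_i = 1, 1 and divided differences Δ_i = -10, 8, the continuity of S' gives the tridiagonal system
  1·M_0 + 4·M_1 + 1·M_2 = 6(Δ_1 - Δ_0) = 108
Clamped end conditions give two more equations: 2h_0·M_0 + h_0·M_1 = 6(Δ_0 - S'(0)) = -78 and h_1·M_1 + 2h_1·M_2 = 6(S'(2) - Δ_1) = -84.
Solving the tridiagonal system: M_0 = -141/2, M_1 = 63, M_2 = -147/2.

-73.5000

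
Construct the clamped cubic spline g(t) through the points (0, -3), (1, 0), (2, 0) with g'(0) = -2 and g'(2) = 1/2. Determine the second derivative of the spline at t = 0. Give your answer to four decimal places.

Put σ_i = g'' at the i-th knot. Here h = (1, 1) and Δ = (3, 0), so the interior equations h_(i-1)·σ_(i-1) + 2(h_(i-1)+h_i)·σ_i + h_i·σ_(i+1) = 6(Δ_i − Δ_(i-1)) read
  1·σ_0 + 4·σ_1 + 1·σ_2 = 6(Δ_1 - Δ_0) = -18
Clamped end conditions give two more equations: 2h_0·σ_0 + h_0·σ_1 = 6(Δ_0 - g'(0)) = 30 and h_1·σ_1 + 2h_1·σ_2 = 6(g'(2) - Δ_1) = 3.
Forward elimination and back-substitution give σ_0 = 83/4, σ_1 = -23/2, σ_2 = 29/4.

20.7500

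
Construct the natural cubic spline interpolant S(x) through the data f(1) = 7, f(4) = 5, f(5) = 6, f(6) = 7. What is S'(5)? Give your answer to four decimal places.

Write M_i for S''(x_i). With h_i = 3, 1, 1 and divided differences Δ_i = -2/3, 1, 1, the continuity of S' gives the tridiagonal system
  3·M_0 + 8·M_1 + 1·M_2 = 6(Δ_1 - Δ_0) = 10
  1·M_1 + 4·M_2 + 1·M_3 = 6(Δ_2 - Δ_1) = 0
Natural end conditions: M_0 = M_3 = 0.
Solving the tridiagonal system: M_0 = 0, M_1 = 40/31, M_2 = -10/31, M_3 = 0.
On [5, 6], S'(x) = b_2 + 2c_2·(x - 5) + 3d_2·(x - 5)² with b_2 = Δ_2 - h_2(2M_2 + M_3)/6 = 103/93, c_2 = M_2/2 = -5/31, d_2 = (M_3 - M_2)/(6h_2) = 5/93. So S'(5) = 103/93.

1.1075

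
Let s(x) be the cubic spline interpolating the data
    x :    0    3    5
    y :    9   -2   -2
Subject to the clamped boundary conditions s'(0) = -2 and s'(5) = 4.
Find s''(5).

With σ_i denoting the second derivative at x_i, h_i = 3, 2, and Δ_i = (y_(i+1) − y_i)/h_i = -11/3, 0:
  3·σ_0 + 10·σ_1 + 2·σ_2 = 6(Δ_1 - Δ_0) = 22
Clamped end conditions give two more equations: 2h_0·σ_0 + h_0·σ_1 = 6(Δ_0 - s'(0)) = -10 and h_1·σ_1 + 2h_1·σ_2 = 6(s'(5) - Δ_1) = 24.
Hence σ_0 = -8/3, σ_1 = 2, σ_2 = 5.

5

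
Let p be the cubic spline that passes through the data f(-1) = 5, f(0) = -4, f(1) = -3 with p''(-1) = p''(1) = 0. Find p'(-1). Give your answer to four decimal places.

Let σ_i = p''(x_i). Step sizes h_i = 1, 1; slopes of the chords Δ_i = (y_(i+1) - y_i)/h_i = -9, 1.
  1·σ_0 + 4·σ_1 + 1·σ_2 = 6(Δ_1 - Δ_0) = 60
Natural end conditions: σ_0 = σ_2 = 0.
Forward elimination and back-substitution give σ_0 = 0, σ_1 = 15, σ_2 = 0.
On [-1, 0], p'(x) = b_0 + 2c_0·(x + 1) + 3d_0·(x + 1)² with b_0 = Δ_0 - h_0(2σ_0 + σ_1)/6 = -23/2, c_0 = σ_0/2 = 0, d_0 = (σ_1 - σ_0)/(6h_0) = 5/2. So p'(-1) = -23/2.

-11.5000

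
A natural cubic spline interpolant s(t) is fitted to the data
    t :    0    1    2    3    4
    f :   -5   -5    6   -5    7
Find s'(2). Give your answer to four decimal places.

With σ_i denoting the second derivative at x_i, h_i = 1, 1, 1, 1, and Δ_i = (y_(i+1) − y_i)/h_i = 0, 11, -11, 12:
  1·σ_0 + 4·σ_1 + 1·σ_2 = 6(Δ_1 - Δ_0) = 66
  1·σ_1 + 4·σ_2 + 1·σ_3 = 6(Δ_2 - Δ_1) = -132
  1·σ_2 + 4·σ_3 + 1·σ_4 = 6(Δ_3 - Δ_2) = 138
Natural end conditions: σ_0 = σ_4 = 0.
Forward elimination and back-substitution give σ_0 = 0, σ_1 = 207/7, σ_2 = -366/7, σ_3 = 333/7, σ_4 = 0.
On [2, 3], s'(t) = b_2 + 2c_2·(t - 2) + 3d_2·(t - 2)² with b_2 = Δ_2 - h_2(2σ_2 + σ_3)/6 = -3/2, c_2 = σ_2/2 = -183/7, d_2 = (σ_3 - σ_2)/(6h_2) = 233/14. So s'(2) = -3/2.

-1.5000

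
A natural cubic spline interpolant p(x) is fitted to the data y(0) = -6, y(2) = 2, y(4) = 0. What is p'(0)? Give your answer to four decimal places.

Put M_i = p'' at the i-th knot. Here h = (2, 2) and Δ = (4, -1), so the interior equations h_(i-1)·M_(i-1) + 2(h_(i-1)+h_i)·M_i + h_i·M_(i+1) = 6(Δ_i − Δ_(i-1)) read
  2·M_0 + 8·M_1 + 2·M_2 = 6(Δ_1 - Δ_0) = -30
Natural end conditions: M_0 = M_2 = 0.
Solving the tridiagonal system: M_0 = 0, M_1 = -15/4, M_2 = 0.
On [0, 2], p'(x) = b_0 + 2c_0·x + 3d_0·x² with b_0 = Δ_0 - h_0(2M_0 + M_1)/6 = 21/4, c_0 = M_0/2 = 0, d_0 = (M_1 - M_0)/(6h_0) = -5/16. So p'(0) = 21/4.

5.2500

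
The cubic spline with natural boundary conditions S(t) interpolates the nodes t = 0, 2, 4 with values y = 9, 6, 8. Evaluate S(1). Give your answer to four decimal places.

7.0313

Put m_i = S'' at the i-th knot. Here h = (2, 2) and Δ = (-3/2, 1), so the interior equations h_(i-1)·m_(i-1) + 2(h_(i-1)+h_i)·m_i + h_i·m_(i+1) = 6(Δ_i − Δ_(i-1)) read
  2·m_0 + 8·m_1 + 2·m_2 = 6(Δ_1 - Δ_0) = 15
Natural end conditions: m_0 = m_2 = 0.
Solving the tridiagonal system: m_0 = 0, m_1 = 15/8, m_2 = 0.
On [0, 2], S(t) = 9 - 17/8·t + 0·t² + 5/32·t³.
With t = 1: S(1) = 225/32.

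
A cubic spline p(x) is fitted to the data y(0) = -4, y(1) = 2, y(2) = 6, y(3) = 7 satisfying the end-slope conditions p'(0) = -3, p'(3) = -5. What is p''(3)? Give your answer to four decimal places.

-19.7333

With σ_i denoting the second derivative at x_i, h_i = 1, 1, 1, and Δ_i = (y_(i+1) − y_i)/h_i = 6, 4, 1:
  1·σ_0 + 4·σ_1 + 1·σ_2 = 6(Δ_1 - Δ_0) = -12
  1·σ_1 + 4·σ_2 + 1·σ_3 = 6(Δ_2 - Δ_1) = -18
Clamped end conditions give two more equations: 2h_0·σ_0 + h_0·σ_1 = 6(Δ_0 - p'(0)) = 54 and h_2·σ_2 + 2h_2·σ_3 = 6(p'(3) - Δ_2) = -36.
Hence σ_0 = 496/15, σ_1 = -182/15, σ_2 = 52/15, σ_3 = -296/15.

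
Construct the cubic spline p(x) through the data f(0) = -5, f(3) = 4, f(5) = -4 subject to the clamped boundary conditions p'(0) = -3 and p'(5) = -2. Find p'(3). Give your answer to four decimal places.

-0.6000

Let σ_i = p''(x_i). Step sizes h_i = 3, 2; slopes of the chords Δ_i = (y_(i+1) - y_i)/h_i = 3, -4.
  3·σ_0 + 10·σ_1 + 2·σ_2 = 6(Δ_1 - Δ_0) = -42
Clamped end conditions give two more equations: 2h_0·σ_0 + h_0·σ_1 = 6(Δ_0 - p'(0)) = 36 and h_1·σ_1 + 2h_1·σ_2 = 6(p'(5) - Δ_1) = 12.
Hence σ_0 = 52/5, σ_1 = -44/5, σ_2 = 37/5.
On [3, 5], p'(x) = b_1 + 2c_1·(x - 3) + 3d_1·(x - 3)² with b_1 = Δ_1 - h_1(2σ_1 + σ_2)/6 = -3/5, c_1 = σ_1/2 = -22/5, d_1 = (σ_2 - σ_1)/(6h_1) = 27/20. So p'(3) = -3/5.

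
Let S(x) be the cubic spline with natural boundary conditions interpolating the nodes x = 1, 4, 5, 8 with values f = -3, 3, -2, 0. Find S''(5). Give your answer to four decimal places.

4.9841

Write M_i for S''(x_i). With h_i = 3, 1, 3 and divided differences Δ_i = 2, -5, 2/3, the continuity of S' gives the tridiagonal system
  3·M_0 + 8·M_1 + 1·M_2 = 6(Δ_1 - Δ_0) = -42
  1·M_1 + 8·M_2 + 3·M_3 = 6(Δ_2 - Δ_1) = 34
Natural end conditions: M_0 = M_3 = 0.
Solving: M_0 = 0, M_1 = -370/63, M_2 = 314/63, M_3 = 0.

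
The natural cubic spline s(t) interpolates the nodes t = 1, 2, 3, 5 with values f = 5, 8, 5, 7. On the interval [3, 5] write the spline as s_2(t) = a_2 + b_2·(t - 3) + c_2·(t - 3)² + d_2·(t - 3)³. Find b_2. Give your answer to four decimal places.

-2.8261

Put m_i = s'' at the i-th knot. Here h = (1, 1, 2) and Δ = (3, -3, 1), so the interior equations h_(i-1)·m_(i-1) + 2(h_(i-1)+h_i)·m_i + h_i·m_(i+1) = 6(Δ_i − Δ_(i-1)) read
  1·m_0 + 4·m_1 + 1·m_2 = 6(Δ_1 - Δ_0) = -36
  1·m_1 + 6·m_2 + 2·m_3 = 6(Δ_2 - Δ_1) = 24
Natural end conditions: m_0 = m_3 = 0.
Solving: m_0 = 0, m_1 = -240/23, m_2 = 132/23, m_3 = 0.
On [3, 5], with s_2(t) = a_2 + b_2·(t - 3) + c_2·(t - 3)² + d_2·(t - 3)³: c_2 = m_2/2 = 66/23, d_2 = (m_3 - m_2)/(6h_2) = -11/23, b_2 = Δ_2 - h_2(2m_2 + m_3)/6 = -65/23.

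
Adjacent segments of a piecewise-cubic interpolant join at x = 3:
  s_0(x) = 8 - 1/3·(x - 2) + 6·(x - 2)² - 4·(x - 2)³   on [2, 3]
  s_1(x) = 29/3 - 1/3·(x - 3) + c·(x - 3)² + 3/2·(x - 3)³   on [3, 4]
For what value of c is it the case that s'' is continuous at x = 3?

-6

s_0''(x) = 12 - 24·(x - 2), so s_0''(3) = -12. On the right, s_1''(3) = 2c, so c = -6.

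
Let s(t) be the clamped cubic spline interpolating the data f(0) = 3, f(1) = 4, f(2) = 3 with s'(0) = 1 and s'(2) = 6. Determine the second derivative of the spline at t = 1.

Put σ_i = s'' at the i-th knot. Here h = (1, 1) and Δ = (1, -1), so the interior equations h_(i-1)·σ_(i-1) + 2(h_(i-1)+h_i)·σ_i + h_i·σ_(i+1) = 6(Δ_i − Δ_(i-1)) read
  1·σ_0 + 4·σ_1 + 1·σ_2 = 6(Δ_1 - Δ_0) = -12
Clamped end conditions give two more equations: 2h_0·σ_0 + h_0·σ_1 = 6(Δ_0 - s'(0)) = 0 and h_1·σ_1 + 2h_1·σ_2 = 6(s'(2) - Δ_1) = 42.
Solving: σ_0 = 11/2, σ_1 = -11, σ_2 = 53/2.

-11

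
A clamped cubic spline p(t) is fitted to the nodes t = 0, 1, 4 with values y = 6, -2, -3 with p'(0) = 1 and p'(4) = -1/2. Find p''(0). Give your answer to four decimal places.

Put M_i = p'' at the i-th knot. Here h = (1, 3) and Δ = (-8, -1/3), so the interior equations h_(i-1)·M_(i-1) + 2(h_(i-1)+h_i)·M_i + h_i·M_(i+1) = 6(Δ_i − Δ_(i-1)) read
  1·M_0 + 8·M_1 + 3·M_2 = 6(Δ_1 - Δ_0) = 46
Clamped end conditions give two more equations: 2h_0·M_0 + h_0·M_1 = 6(Δ_0 - p'(0)) = -54 and h_1·M_1 + 2h_1·M_2 = 6(p'(4) - Δ_1) = -1.
Solving the tridiagonal system: M_0 = -265/8, M_1 = 49/4, M_2 = -151/24.

-33.1250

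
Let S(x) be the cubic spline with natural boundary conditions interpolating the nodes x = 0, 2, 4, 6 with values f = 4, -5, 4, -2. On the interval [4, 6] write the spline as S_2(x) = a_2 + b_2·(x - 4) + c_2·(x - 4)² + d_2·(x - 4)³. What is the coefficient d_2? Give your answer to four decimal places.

Put M_i = S'' at the i-th knot. Here h = (2, 2, 2) and Δ = (-9/2, 9/2, -3), so the interior equations h_(i-1)·M_(i-1) + 2(h_(i-1)+h_i)·M_i + h_i·M_(i+1) = 6(Δ_i − Δ_(i-1)) read
  2·M_0 + 8·M_1 + 2·M_2 = 6(Δ_1 - Δ_0) = 54
  2·M_1 + 8·M_2 + 2·M_3 = 6(Δ_2 - Δ_1) = -45
Natural end conditions: M_0 = M_3 = 0.
Forward elimination and back-substitution give M_0 = 0, M_1 = 87/10, M_2 = -39/5, M_3 = 0.
On [4, 6], with S_2(x) = a_2 + b_2·(x - 4) + c_2·(x - 4)² + d_2·(x - 4)³: c_2 = M_2/2 = -39/10, d_2 = (M_3 - M_2)/(6h_2) = 13/20, b_2 = Δ_2 - h_2(2M_2 + M_3)/6 = 11/5.

0.6500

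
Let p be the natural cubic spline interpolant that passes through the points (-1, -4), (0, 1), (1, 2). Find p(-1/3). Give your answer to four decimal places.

With σ_i denoting the second derivative at x_i, h_i = 1, 1, and Δ_i = (y_(i+1) − y_i)/h_i = 5, 1:
  1·σ_0 + 4·σ_1 + 1·σ_2 = 6(Δ_1 - Δ_0) = -24
Natural end conditions: σ_0 = σ_2 = 0.
Solving: σ_0 = 0, σ_1 = -6, σ_2 = 0.
On [-1, 0], p(x) = -4 + 6·(x + 1) + 0·(x + 1)² - 1·(x + 1)³.
With (x + 1) = 2/3: p(-1/3) = -8/27.

-0.2963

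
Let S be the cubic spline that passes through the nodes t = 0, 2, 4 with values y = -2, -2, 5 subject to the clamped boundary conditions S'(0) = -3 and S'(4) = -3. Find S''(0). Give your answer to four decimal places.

With M_i denoting the second derivative at x_i, h_i = 2, 2, and Δ_i = (y_(i+1) − y_i)/h_i = 0, 7/2:
  2·M_0 + 8·M_1 + 2·M_2 = 6(Δ_1 - Δ_0) = 21
Clamped end conditions give two more equations: 2h_0·M_0 + h_0·M_1 = 6(Δ_0 - S'(0)) = 18 and h_1·M_1 + 2h_1·M_2 = 6(S'(4) - Δ_1) = -39.
Solving: M_0 = 15/8, M_1 = 21/4, M_2 = -99/8.

1.8750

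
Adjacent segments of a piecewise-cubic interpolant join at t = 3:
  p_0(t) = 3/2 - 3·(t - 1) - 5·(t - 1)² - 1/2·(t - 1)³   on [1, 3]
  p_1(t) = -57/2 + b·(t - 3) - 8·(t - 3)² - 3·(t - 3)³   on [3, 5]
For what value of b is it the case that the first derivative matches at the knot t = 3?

-29

p_0'(t) = -3 - 10·(t - 1) - 3/2·(t - 1)², so p_0'(3) = -29. On the right, p_1'(3) = b, so b = -29.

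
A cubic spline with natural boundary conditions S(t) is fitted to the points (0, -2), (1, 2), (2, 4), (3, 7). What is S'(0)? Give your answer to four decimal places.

With M_i denoting the second derivative at x_i, h_i = 1, 1, 1, and Δ_i = (y_(i+1) − y_i)/h_i = 4, 2, 3:
  1·M_0 + 4·M_1 + 1·M_2 = 6(Δ_1 - Δ_0) = -12
  1·M_1 + 4·M_2 + 1·M_3 = 6(Δ_2 - Δ_1) = 6
Natural end conditions: M_0 = M_3 = 0.
Solving the tridiagonal system: M_0 = 0, M_1 = -18/5, M_2 = 12/5, M_3 = 0.
On [0, 1], S'(t) = b_0 + 2c_0·t + 3d_0·t² with b_0 = Δ_0 - h_0(2M_0 + M_1)/6 = 23/5, c_0 = M_0/2 = 0, d_0 = (M_1 - M_0)/(6h_0) = -3/5. So S'(0) = 23/5.

4.6000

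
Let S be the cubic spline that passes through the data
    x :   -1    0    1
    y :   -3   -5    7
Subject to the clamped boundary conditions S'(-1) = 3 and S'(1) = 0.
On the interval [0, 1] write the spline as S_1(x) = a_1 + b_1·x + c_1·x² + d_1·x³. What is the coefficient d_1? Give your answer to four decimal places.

Put M_i = S'' at the i-th knot. Here h = (1, 1) and Δ = (-2, 12), so the interior equations h_(i-1)·M_(i-1) + 2(h_(i-1)+h_i)·M_i + h_i·M_(i+1) = 6(Δ_i − Δ_(i-1)) read
  1·M_0 + 4·M_1 + 1·M_2 = 6(Δ_1 - Δ_0) = 84
Clamped end conditions give two more equations: 2h_0·M_0 + h_0·M_1 = 6(Δ_0 - S'(-1)) = -30 and h_1·M_1 + 2h_1·M_2 = 6(S'(1) - Δ_1) = -72.
Forward elimination and back-substitution give M_0 = -75/2, M_1 = 45, M_2 = -117/2.
On [0, 1], with S_1(x) = a_1 + b_1·x + c_1·x² + d_1·x³: c_1 = M_1/2 = 45/2, d_1 = (M_2 - M_1)/(6h_1) = -69/4, b_1 = Δ_1 - h_1(2M_1 + M_2)/6 = 27/4.

-17.2500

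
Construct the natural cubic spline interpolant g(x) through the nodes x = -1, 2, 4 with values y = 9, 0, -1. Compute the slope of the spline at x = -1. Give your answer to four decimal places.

With m_i denoting the second derivative at x_i, h_i = 3, 2, and Δ_i = (y_(i+1) − y_i)/h_i = -3, -1/2:
  3·m_0 + 10·m_1 + 2·m_2 = 6(Δ_1 - Δ_0) = 15
Natural end conditions: m_0 = m_2 = 0.
Solving: m_0 = 0, m_1 = 3/2, m_2 = 0.
On [-1, 2], g'(x) = b_0 + 2c_0·(x + 1) + 3d_0·(x + 1)² with b_0 = Δ_0 - h_0(2m_0 + m_1)/6 = -15/4, c_0 = m_0/2 = 0, d_0 = (m_1 - m_0)/(6h_0) = 1/12. So g'(-1) = -15/4.

-3.7500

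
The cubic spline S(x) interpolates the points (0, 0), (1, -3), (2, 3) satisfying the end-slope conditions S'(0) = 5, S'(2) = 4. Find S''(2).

Let σ_i = S''(x_i). Step sizes h_i = 1, 1; slopes of the chords Δ_i = (y_(i+1) - y_i)/h_i = -3, 6.
  1·σ_0 + 4·σ_1 + 1·σ_2 = 6(Δ_1 - Δ_0) = 54
Clamped end conditions give two more equations: 2h_0·σ_0 + h_0·σ_1 = 6(Δ_0 - S'(0)) = -48 and h_1·σ_1 + 2h_1·σ_2 = 6(S'(2) - Δ_1) = -12.
Hence σ_0 = -38, σ_1 = 28, σ_2 = -20.

-20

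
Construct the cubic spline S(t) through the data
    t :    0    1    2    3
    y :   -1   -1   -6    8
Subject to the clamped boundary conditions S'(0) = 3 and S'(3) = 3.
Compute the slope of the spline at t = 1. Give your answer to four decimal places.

-6.4000

Let σ_i = S''(x_i). Step sizes h_i = 1, 1, 1; slopes of the chords Δ_i = (y_(i+1) - y_i)/h_i = 0, -5, 14.
  1·σ_0 + 4·σ_1 + 1·σ_2 = 6(Δ_1 - Δ_0) = -30
  1·σ_1 + 4·σ_2 + 1·σ_3 = 6(Δ_2 - Δ_1) = 114
Clamped end conditions give two more equations: 2h_0·σ_0 + h_0·σ_1 = 6(Δ_0 - S'(0)) = -18 and h_2·σ_2 + 2h_2·σ_3 = 6(S'(3) - Δ_2) = -66.
Forward elimination and back-substitution give σ_0 = 4/5, σ_1 = -98/5, σ_2 = 238/5, σ_3 = -284/5.
On [1, 2], S'(t) = b_1 + 2c_1·(t - 1) + 3d_1·(t - 1)² with b_1 = Δ_1 - h_1(2σ_1 + σ_2)/6 = -32/5, c_1 = σ_1/2 = -49/5, d_1 = (σ_2 - σ_1)/(6h_1) = 56/5. So S'(1) = -32/5.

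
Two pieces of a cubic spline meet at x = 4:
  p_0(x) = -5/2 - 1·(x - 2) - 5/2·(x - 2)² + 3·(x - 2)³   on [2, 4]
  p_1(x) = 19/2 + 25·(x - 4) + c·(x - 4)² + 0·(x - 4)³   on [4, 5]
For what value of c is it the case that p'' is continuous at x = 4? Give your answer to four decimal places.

p_0''(x) = -5 + 18·(x - 2), so p_0''(4) = 31. On the right, p_1''(4) = 2c, so c = 31/2.

15.5000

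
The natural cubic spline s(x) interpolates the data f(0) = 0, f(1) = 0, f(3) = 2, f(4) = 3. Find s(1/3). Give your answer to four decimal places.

-0.0556

Write σ_i for s''(x_i). With h_i = 1, 2, 1 and divided differences Δ_i = 0, 1, 1, the continuity of s' gives the tridiagonal system
  1·σ_0 + 6·σ_1 + 2·σ_2 = 6(Δ_1 - Δ_0) = 6
  2·σ_1 + 6·σ_2 + 1·σ_3 = 6(Δ_2 - Δ_1) = 0
Natural end conditions: σ_0 = σ_3 = 0.
Forward elimination and back-substitution give σ_0 = 0, σ_1 = 9/8, σ_2 = -3/8, σ_3 = 0.
On [0, 1], s(x) = 0 - 3/16·x + 0·x² + 3/16·x³.
With x = 1/3: s(1/3) = -1/18.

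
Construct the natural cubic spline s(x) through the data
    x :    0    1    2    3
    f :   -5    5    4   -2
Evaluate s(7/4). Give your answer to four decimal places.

With σ_i denoting the second derivative at x_i, h_i = 1, 1, 1, and Δ_i = (y_(i+1) − y_i)/h_i = 10, -1, -6:
  1·σ_0 + 4·σ_1 + 1·σ_2 = 6(Δ_1 - Δ_0) = -66
  1·σ_1 + 4·σ_2 + 1·σ_3 = 6(Δ_2 - Δ_1) = -30
Natural end conditions: σ_0 = σ_3 = 0.
Hence σ_0 = 0, σ_1 = -78/5, σ_2 = -18/5, σ_3 = 0.
On [1, 2], s(x) = 5 + 24/5·(x - 1) - 39/5·(x - 1)² + 2·(x - 1)³.
With (x - 1) = 3/4: s(7/4) = 809/160.

5.0563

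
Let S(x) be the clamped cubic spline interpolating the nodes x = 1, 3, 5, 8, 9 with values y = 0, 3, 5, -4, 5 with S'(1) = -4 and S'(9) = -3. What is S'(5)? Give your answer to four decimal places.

-4.2083

With M_i denoting the second derivative at x_i, h_i = 2, 2, 3, 1, and Δ_i = (y_(i+1) − y_i)/h_i = 3/2, 1, -3, 9:
  2·M_0 + 8·M_1 + 2·M_2 = 6(Δ_1 - Δ_0) = -3
  2·M_1 + 10·M_2 + 3·M_3 = 6(Δ_2 - Δ_1) = -24
  3·M_2 + 8·M_3 + 1·M_4 = 6(Δ_3 - Δ_2) = 72
Clamped end conditions give two more equations: 2h_0·M_0 + h_0·M_1 = 6(Δ_0 - S'(1)) = 33 and h_3·M_3 + 2h_3·M_4 = 6(S'(9) - Δ_3) = -72.
Solving the tridiagonal system: M_0 = 823/96, M_1 = -31/48, M_2 = -719/96, M_3 = 835/48, M_4 = -4291/96.
On [5, 8], S'(x) = b_2 + 2c_2·(x - 5) + 3d_2·(x - 5)² with b_2 = Δ_2 - h_2(2M_2 + M_3)/6 = -101/24, c_2 = M_2/2 = -719/192, d_2 = (M_3 - M_2)/(6h_2) = 2389/1728. So S'(5) = -101/24.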